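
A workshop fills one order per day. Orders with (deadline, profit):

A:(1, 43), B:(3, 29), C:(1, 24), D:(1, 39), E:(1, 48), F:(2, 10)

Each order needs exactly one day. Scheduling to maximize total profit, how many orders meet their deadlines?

3

Take jobs in profit order; each goes to the latest open slot no later than its deadline.
By profit: E(d1,48), A(d1,43), D(d1,39), B(d3,29), C(d1,24), F(d2,10)
E→slot 1; A skipped; D skipped; B→slot 3; C skipped; F→slot 2.
3 of 6 scheduled.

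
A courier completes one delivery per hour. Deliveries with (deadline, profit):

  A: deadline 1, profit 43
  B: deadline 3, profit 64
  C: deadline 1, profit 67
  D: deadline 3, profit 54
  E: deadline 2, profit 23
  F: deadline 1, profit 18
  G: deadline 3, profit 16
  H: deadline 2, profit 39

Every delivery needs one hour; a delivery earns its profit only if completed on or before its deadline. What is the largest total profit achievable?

Sort by profit descending; place each in the latest free slot ≤ its deadline.
Profit order: C=67 B=64 D=54 A=43 H=39 E=23 F=18 G=16
Assign: C→slot 1, B→slot 3, D→slot 2, A skipped, H skipped, E skipped, F skipped, G skipped.
Slots: [1:C] [2:D] [3:B]
Profit = 67 + 54 + 64 = 185

185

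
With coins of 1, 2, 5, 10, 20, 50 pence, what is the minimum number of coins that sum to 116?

116 = 2×50 + 1×10 + 1×5 + 1×1
Total coins = 2 + 1 + 1 + 1 = 5

5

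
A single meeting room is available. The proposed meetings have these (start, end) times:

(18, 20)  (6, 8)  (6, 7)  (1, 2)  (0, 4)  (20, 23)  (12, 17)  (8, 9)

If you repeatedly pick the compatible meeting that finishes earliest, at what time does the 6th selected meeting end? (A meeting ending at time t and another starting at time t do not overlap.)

23

By end time: (1,2), (0,4), (6,7), (6,8), (8,9), (12,17), (18,20), (20,23).
Pick (1,2); next start ≥ 2 → (6,7); next start ≥ 7 → (8,9); next start ≥ 9 → (12,17); next start ≥ 17 → (18,20); next start ≥ 20 → (20,23).
Selected: (1,2) (6,7) (8,9) (12,17) (18,20) (20,23)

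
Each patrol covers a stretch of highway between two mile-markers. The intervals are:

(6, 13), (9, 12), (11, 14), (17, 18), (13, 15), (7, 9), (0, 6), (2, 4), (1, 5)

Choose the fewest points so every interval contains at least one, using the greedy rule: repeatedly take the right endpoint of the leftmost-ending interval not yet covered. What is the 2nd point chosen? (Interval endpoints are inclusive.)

By right end: [2,4]  [1,5]  [0,6]  [7,9]  [9,12]  [6,13]  [11,14]  [13,15]  [17,18]
[2,4] uncovered → point at 4; [7,9] uncovered → point at 9; [11,14] uncovered → point at 14; [17,18] uncovered → point at 18.
Points: 4, 9, 14, 18 (4 total).

9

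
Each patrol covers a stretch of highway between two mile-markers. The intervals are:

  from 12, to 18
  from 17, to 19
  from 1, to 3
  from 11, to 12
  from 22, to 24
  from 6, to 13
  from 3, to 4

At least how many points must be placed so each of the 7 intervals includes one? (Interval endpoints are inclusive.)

4

Sorted: [1,3] [3,4] [11,12] [6,13] [12,18] [17,19] [22,24]
{[1,3],[3,4]} hit by 3; {[11,12],[6,13],[12,18]} hit by 12; {[17,19]} hit by 19; {[22,24]} hit by 24.
Points: 3, 12, 19, 24 (4 total).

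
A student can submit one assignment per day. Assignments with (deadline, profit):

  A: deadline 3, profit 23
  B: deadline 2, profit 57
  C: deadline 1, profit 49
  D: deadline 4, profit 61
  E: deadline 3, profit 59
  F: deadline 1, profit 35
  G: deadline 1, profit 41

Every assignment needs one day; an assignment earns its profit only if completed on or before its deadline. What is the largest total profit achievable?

226

By profit: D(d4,61), E(d3,59), B(d2,57), C(d1,49), G(d1,41), F(d1,35), A(d3,23)
D→slot 4; E→slot 3; B→slot 2; C→slot 1; G skipped; F skipped; A skipped.
Profit = 49 + 57 + 59 + 61 = 226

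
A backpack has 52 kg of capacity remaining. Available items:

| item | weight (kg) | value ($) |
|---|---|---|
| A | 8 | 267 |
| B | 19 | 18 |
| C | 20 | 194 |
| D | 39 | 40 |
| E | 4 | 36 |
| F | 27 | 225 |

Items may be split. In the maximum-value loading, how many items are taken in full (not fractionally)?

3

Order: A (267/8=33.38) > C (194/20=9.70) > E (36/4=9.00) > F (225/27=8.33) > D (40/39=1.03) > B (18/19=0.95)
Fill: take A (8 @ 267) → take C (20 @ 194) → take E (4 @ 36) → take 20/27 of F → 166.67; 52/52 used.
3 item(s) taken whole; one partial (take 20/27 of F).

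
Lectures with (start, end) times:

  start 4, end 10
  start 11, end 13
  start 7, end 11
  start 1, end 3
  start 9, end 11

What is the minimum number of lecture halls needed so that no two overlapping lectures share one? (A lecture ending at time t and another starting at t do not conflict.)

Count concurrent intervals with a sweep; the peak is the room count.
Events (time:±→running): 1:+→1 3:-→0 4:+→1 7:+→2 9:+→3 … peak 3.

3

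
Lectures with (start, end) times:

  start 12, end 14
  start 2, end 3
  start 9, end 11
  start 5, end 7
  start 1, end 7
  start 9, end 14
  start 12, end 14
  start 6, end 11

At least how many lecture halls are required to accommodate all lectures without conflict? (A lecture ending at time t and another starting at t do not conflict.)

3

The answer is the maximum number of intervals overlapping at any instant.
starts: [1, 2, 5, 6, 9, 9, 12, 12]
ends:   [3, 7, 7, 11, 11, 14, 14, 14]
s1→1 s2→2 e3→1 s5→2 s6→3  — peak 3.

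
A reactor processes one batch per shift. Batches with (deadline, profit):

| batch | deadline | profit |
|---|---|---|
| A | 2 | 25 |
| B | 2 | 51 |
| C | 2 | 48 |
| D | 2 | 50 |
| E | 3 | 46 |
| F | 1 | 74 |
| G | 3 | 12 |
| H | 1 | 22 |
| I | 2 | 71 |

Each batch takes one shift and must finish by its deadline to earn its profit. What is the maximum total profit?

191

Take jobs in profit order; each goes to the latest open slot no later than its deadline.
Profit order: F=74 I=71 B=51 D=50 C=48 E=46 A=25 H=22 G=12
Assign: F→slot 1, I→slot 2, B skipped, D skipped, C skipped, E→slot 3, A skipped, H skipped, G skipped.
Slots: [1:F] [2:I] [3:E]
Profit = 74 + 71 + 46 = 191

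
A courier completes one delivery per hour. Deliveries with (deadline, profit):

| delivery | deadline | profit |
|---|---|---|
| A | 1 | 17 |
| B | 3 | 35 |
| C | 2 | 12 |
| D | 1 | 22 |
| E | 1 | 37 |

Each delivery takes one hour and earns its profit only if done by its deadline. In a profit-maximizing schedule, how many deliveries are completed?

3

Sort by profit descending; place each in the latest free slot ≤ its deadline.
Profit order: E=37 B=35 D=22 A=17 C=12
Assign: E→slot 1, B→slot 3, D skipped, A skipped, C→slot 2.
Slots: [1:E] [2:C] [3:B]
3 of 5 scheduled.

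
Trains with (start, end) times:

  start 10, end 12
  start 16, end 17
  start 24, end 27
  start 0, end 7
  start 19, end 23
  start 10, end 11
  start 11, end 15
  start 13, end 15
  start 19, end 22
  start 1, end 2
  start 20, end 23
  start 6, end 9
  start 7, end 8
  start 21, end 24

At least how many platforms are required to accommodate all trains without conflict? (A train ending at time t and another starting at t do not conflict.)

starts: [0, 1, 6, 7, 10, 10, 11, 13, 16, 19, 19, 20, 21, 24]
ends:   [2, 7, 8, 9, 11, 12, 15, 15, 17, 22, 23, 23, 24, 27]
s0→1 s1→2 e2→1 s6→2 e7→1 s7→2 e8→1 e9→0 s10→1 s10→2 e11→1 s11→2 e12→1 s13→2 e15→1 e15→0 s16→1 e17→0 s19→1 s19→2 s20→3 s21→4  — peak 4.

4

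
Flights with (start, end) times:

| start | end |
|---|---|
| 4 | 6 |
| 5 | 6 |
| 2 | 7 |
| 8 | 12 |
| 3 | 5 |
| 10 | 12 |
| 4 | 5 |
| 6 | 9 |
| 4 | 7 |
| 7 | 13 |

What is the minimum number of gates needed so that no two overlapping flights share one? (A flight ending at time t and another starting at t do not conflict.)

Count concurrent intervals with a sweep; the peak is the room count.
Events (time:±→running): 2:+→1 3:+→2 4:+→3 4:+→4 4:+→5 … peak 5.

5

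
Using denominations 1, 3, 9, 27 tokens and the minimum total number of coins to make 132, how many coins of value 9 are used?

132 − 4×27→24 − 2×9→6 − 2×3→0
Count of 9: 2

2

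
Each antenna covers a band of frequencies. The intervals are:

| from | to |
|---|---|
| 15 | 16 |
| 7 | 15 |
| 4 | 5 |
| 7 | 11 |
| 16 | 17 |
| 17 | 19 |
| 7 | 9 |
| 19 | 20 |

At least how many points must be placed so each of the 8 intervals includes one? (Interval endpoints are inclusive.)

4

Sort by right endpoint; whenever an interval is uncovered, place a point at its right end.
Sorted: [4,5] [7,9] [7,11] [7,15] [15,16] [16,17] [17,19] [19,20]
{[4,5]} hit by 5; {[7,9],[7,11],[7,15]} hit by 9; {[15,16],[16,17]} hit by 16; {[17,19],[19,20]} hit by 19.
Points: 5, 9, 16, 19 (4 total).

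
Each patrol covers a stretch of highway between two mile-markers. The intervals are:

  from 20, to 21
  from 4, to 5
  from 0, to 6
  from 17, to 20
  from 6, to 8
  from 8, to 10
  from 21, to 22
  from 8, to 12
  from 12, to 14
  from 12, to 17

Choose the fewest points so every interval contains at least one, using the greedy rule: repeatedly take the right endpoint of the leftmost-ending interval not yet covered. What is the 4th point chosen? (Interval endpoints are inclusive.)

Process intervals by earliest right end; each time one isn't hit yet, stab at its right endpoint.
By right end: [4,5]  [0,6]  [6,8]  [8,10]  [8,12]  [12,14]  [12,17]  [17,20]  [20,21]  [21,22]
[4,5] uncovered → point at 5; [6,8] uncovered → point at 8; [12,14] uncovered → point at 14; [17,20] uncovered → point at 20; [21,22] uncovered → point at 22.
Points: 5, 8, 14, 20, 22 (5 total).

20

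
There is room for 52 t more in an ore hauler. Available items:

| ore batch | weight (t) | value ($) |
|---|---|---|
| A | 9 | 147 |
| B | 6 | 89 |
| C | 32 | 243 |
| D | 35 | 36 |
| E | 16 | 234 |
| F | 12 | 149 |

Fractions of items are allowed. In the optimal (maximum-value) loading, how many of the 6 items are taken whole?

Ratios (sorted): A 16.33, B 14.83, E 14.62, F 12.42, C 7.59, D 1.03
take A (9 @ 147); take B (6 @ 89); take E (16 @ 234); take F (12 @ 149); take 9/32 of C → 68.34. Capacity used 52/52.
4 item(s) taken whole; one partial (take 9/32 of C).

4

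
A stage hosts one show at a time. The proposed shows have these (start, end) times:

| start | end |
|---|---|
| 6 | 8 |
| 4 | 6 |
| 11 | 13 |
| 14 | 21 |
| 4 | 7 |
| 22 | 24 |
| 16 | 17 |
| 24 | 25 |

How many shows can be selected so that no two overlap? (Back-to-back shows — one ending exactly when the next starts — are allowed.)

Order by finish time; keep every interval that doesn't clash with the previous kept one.
Sorted by end: (4,6)  (4,7)  (6,8)  (11,13)  (16,17)  (14,21)  (22,24)  (24,25)
take (4,6); take (6,8); take (11,13); take (16,17); take (22,24); take (24,25).
Selected 6 shows.

6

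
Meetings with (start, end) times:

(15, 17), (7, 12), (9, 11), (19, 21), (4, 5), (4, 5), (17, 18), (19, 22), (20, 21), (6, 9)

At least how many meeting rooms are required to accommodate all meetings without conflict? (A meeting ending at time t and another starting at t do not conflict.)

3

Count concurrent intervals with a sweep; the peak is the room count.
starts: [4, 4, 6, 7, 9, 15, 17, 19, 19, 20]
ends:   [5, 5, 9, 11, 12, 17, 18, 21, 21, 22]
s4→1 s4→2 e5→1 e5→0 s6→1 s7→2 e9→1 s9→2 e11→1 e12→0 s15→1 e17→0 s17→1 e18→0 s19→1 s19→2 s20→3  — peak 3.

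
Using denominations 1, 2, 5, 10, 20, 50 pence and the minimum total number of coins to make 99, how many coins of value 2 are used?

99 = 1×50 + 2×20 + 1×5 + 2×2
Count of 2: 2

2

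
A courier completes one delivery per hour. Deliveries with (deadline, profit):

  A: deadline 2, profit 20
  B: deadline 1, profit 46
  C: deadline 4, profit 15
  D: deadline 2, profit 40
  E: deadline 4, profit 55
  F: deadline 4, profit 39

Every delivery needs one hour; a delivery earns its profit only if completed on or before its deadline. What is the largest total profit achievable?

180

By profit: E(d4,55), B(d1,46), D(d2,40), F(d4,39), A(d2,20), C(d4,15)
E→slot 4; B→slot 1; D→slot 2; F→slot 3; A skipped; C skipped.
Profit = 46 + 40 + 39 + 55 = 180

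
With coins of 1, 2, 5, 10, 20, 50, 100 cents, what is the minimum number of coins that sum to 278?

7

Use the largest denomination that fits, subtract, and repeat.
278 = 2×100 + 1×50 + 1×20 + 1×5 + 1×2 + 1×1
Total coins = 2 + 1 + 1 + 1 + 1 + 1 = 7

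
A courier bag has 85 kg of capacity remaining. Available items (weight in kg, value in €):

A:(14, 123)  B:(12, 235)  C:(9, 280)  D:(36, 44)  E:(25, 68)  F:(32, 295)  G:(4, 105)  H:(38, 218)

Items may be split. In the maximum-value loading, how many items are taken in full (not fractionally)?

Order: C (280/9=31.11) > G (105/4=26.25) > B (235/12=19.58) > F (295/32=9.22) > A (123/14=8.79) > H (218/38=5.74) > E (68/25=2.72) > D (44/36=1.22)
Fill: take C (9 @ 280) → take G (4 @ 105) → take B (12 @ 235) → take F (32 @ 295) → take A (14 @ 123) → take 14/38 of H → 80.32; 85/85 used.
5 item(s) taken whole; one partial (take 14/38 of H).

5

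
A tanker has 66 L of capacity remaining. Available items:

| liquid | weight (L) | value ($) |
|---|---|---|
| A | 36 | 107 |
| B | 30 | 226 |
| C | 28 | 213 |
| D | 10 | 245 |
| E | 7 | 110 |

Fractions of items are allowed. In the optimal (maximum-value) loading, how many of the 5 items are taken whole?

Greedy by value/weight ratio, highest first.
Order: D (245/10=24.50) > E (110/7=15.71) > C (213/28=7.61) > B (226/30=7.53) > A (107/36=2.97)
Fill: take D (10 @ 245) → take E (7 @ 110) → take C (28 @ 213) → take 21/30 of B → 158.20; 66/66 used.
3 item(s) taken whole; one partial (take 21/30 of B).

3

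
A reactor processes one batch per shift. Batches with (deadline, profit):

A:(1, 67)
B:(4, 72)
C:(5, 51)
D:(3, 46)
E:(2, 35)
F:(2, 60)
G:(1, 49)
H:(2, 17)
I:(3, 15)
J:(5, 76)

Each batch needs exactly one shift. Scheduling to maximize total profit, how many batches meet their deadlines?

Take jobs in profit order; each goes to the latest open slot no later than its deadline.
Profit order: J=76 B=72 A=67 F=60 C=51 G=49 D=46 E=35 H=17 I=15
Assign: J→slot 5, B→slot 4, A→slot 1, F→slot 2, C→slot 3, G skipped, D skipped, E skipped, H skipped, I skipped.
Slots: [1:A] [2:F] [3:C] [4:B] [5:J]
5 of 10 scheduled.

5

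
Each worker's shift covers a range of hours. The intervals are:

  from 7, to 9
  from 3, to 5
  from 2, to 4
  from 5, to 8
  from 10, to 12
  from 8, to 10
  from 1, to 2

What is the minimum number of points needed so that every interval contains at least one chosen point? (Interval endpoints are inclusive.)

4

Sorted: [1,2] [2,4] [3,5] [5,8] [7,9] [8,10] [10,12]
{[1,2],[2,4]} hit by 2; {[3,5],[5,8]} hit by 5; {[7,9],[8,10]} hit by 9; {[10,12]} hit by 12.
Points: 2, 5, 9, 12 (4 total).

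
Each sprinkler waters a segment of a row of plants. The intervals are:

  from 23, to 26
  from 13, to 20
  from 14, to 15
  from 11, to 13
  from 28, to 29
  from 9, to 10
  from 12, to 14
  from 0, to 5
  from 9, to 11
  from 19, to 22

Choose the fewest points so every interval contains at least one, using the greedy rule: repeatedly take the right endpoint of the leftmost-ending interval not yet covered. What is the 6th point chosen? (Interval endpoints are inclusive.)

Sorted: [0,5] [9,10] [9,11] [11,13] [12,14] [14,15] [13,20] [19,22] [23,26] [28,29]
{[0,5]} hit by 5; {[9,10],[9,11]} hit by 10; {[11,13],[12,14]} hit by 13; {[14,15],[13,20]} hit by 15; {[19,22]} hit by 22; {[23,26]} hit by 26; {[28,29]} hit by 29.
Points: 5, 10, 13, 15, 22, 26, 29 (7 total).

26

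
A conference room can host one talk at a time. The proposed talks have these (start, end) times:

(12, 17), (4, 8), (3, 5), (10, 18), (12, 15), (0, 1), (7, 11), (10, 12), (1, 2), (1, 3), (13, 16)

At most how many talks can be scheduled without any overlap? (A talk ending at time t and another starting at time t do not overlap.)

5

Order by finish time; keep every interval that doesn't clash with the previous kept one.
By end time: (0,1), (1,2), (1,3), (3,5), (4,8), (7,11), (10,12), (12,15), (13,16), (12,17), (10,18).
Pick (0,1); next start ≥ 1 → (1,2); next start ≥ 2 → (3,5); next start ≥ 5 → (7,11); next start ≥ 11 → (12,15).
Selected 5 talks.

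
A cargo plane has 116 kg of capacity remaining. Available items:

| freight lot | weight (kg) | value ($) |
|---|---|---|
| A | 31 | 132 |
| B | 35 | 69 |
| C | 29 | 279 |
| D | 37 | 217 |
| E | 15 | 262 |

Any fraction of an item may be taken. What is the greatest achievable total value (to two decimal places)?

897.89

Order: E (262/15=17.47) > C (279/29=9.62) > D (217/37=5.86) > A (132/31=4.26) > B (69/35=1.97)
Fill: take E (15 @ 262) → take C (29 @ 279) → take D (37 @ 217) → take A (31 @ 132) → take 4/35 of B → 7.89; 116/116 used.
Total value = 897.89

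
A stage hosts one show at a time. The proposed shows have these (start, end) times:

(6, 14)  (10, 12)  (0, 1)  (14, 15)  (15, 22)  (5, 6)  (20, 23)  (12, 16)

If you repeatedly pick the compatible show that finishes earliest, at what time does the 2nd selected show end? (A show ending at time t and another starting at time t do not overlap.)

6

By end time: (0,1), (5,6), (10,12), (6,14), (14,15), (12,16), (15,22), (20,23).
Pick (0,1); next start ≥ 1 → (5,6); next start ≥ 6 → (10,12); next start ≥ 12 → (14,15); next start ≥ 15 → (15,22).
Selected: (0,1) (5,6) (10,12) (14,15) (15,22)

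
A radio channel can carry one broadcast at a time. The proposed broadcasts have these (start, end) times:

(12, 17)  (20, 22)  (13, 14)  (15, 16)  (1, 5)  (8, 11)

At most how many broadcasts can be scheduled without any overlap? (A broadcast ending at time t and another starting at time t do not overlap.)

5

Order by finish time; keep every interval that doesn't clash with the previous kept one.
By end time: (1,5), (8,11), (13,14), (15,16), (12,17), (20,22).
Pick (1,5); next start ≥ 5 → (8,11); next start ≥ 11 → (13,14); next start ≥ 14 → (15,16); next start ≥ 16 → (20,22).
Selected 5 broadcasts.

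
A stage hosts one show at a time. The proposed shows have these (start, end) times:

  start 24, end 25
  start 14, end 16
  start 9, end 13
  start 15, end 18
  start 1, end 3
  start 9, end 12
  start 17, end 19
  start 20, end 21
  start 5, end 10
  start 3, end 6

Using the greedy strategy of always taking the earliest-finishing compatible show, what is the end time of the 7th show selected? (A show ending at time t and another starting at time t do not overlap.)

25

Sorted by end: (1,3)  (3,6)  (5,10)  (9,12)  (9,13)  (14,16)  (15,18)  (17,19)  (20,21)  (24,25)
take (1,3); take (3,6); skip (5,10); take (9,12); take (14,16); take (17,19); take (20,21); take (24,25).
Selected: (1,3) (3,6) (9,12) (14,16) (17,19) (20,21) (24,25)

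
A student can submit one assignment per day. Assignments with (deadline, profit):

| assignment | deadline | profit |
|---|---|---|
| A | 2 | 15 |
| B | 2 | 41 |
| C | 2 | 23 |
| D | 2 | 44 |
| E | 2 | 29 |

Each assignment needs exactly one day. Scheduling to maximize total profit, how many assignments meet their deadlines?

2

Profit order: D=44 B=41 E=29 C=23 A=15
Assign: D→slot 2, B→slot 1, E skipped, C skipped, A skipped.
Slots: [1:B] [2:D]
2 of 5 scheduled.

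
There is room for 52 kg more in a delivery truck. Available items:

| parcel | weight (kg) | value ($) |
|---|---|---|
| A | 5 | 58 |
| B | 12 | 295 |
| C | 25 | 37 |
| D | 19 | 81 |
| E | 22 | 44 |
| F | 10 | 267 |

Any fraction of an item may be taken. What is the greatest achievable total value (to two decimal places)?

713.00

Sort by value per unit weight and fill in that order.
Order: F (267/10=26.70) > B (295/12=24.58) > A (58/5=11.60) > D (81/19=4.26) > E (44/22=2.00) > C (37/25=1.48)
Fill: take F (10 @ 267) → take B (12 @ 295) → take A (5 @ 58) → take D (19 @ 81) → take 6/22 of E → 12.00; 52/52 used.
Total value = 713.00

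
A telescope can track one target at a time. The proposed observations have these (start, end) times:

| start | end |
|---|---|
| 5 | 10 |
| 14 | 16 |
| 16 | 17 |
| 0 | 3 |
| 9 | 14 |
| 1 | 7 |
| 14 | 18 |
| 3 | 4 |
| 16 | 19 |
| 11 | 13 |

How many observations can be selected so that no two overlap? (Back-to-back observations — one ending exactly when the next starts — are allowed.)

6

By end time: (0,3), (3,4), (1,7), (5,10), (11,13), (9,14), (14,16), (16,17), (14,18), (16,19).
Pick (0,3); next start ≥ 3 → (3,4); next start ≥ 4 → (5,10); next start ≥ 10 → (11,13); next start ≥ 13 → (14,16); next start ≥ 16 → (16,17).
Selected 6 observations.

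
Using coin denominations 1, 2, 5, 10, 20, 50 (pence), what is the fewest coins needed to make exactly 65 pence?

3

65 = 1×50 + 1×10 + 1×5
Total coins = 1 + 1 + 1 = 3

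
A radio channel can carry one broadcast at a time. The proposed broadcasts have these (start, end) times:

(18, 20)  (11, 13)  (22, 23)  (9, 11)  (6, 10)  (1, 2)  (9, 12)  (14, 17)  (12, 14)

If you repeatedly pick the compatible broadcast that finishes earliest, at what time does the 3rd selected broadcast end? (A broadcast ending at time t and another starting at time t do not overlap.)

Greedy by earliest finish: after sorting by end time, pick each interval compatible with the last pick.
Sorted by end: (1,2)  (6,10)  (9,11)  (9,12)  (11,13)  (12,14)  (14,17)  (18,20)  (22,23)
take (1,2); take (6,10); skip (9,12); take (11,13); take (14,17); take (18,20); take (22,23).
Selected: (1,2) (6,10) (11,13) (14,17) (18,20) (22,23)

13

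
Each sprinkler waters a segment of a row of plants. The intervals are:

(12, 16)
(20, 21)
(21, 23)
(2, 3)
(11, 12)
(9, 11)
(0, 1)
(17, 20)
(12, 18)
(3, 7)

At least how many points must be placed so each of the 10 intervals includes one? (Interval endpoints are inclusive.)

6

By right end: [0,1]  [2,3]  [3,7]  [9,11]  [11,12]  [12,16]  [12,18]  [17,20]  [20,21]  [21,23]
[0,1] uncovered → point at 1; [2,3] uncovered → point at 3; [9,11] uncovered → point at 11; [12,16] uncovered → point at 16; [17,20] uncovered → point at 20; [21,23] uncovered → point at 23.
Points: 1, 3, 11, 16, 20, 23 (6 total).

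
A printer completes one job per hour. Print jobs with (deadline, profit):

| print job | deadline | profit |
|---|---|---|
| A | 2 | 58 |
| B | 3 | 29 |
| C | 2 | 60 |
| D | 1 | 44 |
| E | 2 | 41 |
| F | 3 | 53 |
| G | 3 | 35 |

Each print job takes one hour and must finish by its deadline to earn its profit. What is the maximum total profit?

Profit order: C=60 A=58 F=53 D=44 E=41 G=35 B=29
Assign: C→slot 2, A→slot 1, F→slot 3, D skipped, E skipped, G skipped, B skipped.
Slots: [1:A] [2:C] [3:F]
Profit = 58 + 60 + 53 = 171

171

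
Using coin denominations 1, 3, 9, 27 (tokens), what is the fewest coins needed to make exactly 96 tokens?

Use the largest denomination that fits, subtract, and repeat.
96 = 3×27 + 1×9 + 2×3
Total coins = 3 + 1 + 2 = 6

6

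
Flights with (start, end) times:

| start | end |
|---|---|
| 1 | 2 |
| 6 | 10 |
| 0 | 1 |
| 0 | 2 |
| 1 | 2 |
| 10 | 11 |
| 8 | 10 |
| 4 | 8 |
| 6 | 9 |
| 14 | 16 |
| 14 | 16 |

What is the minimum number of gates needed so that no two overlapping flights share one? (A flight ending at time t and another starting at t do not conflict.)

3

starts: [0, 0, 1, 1, 4, 6, 6, 8, 10, 14, 14]
ends:   [1, 2, 2, 2, 8, 9, 10, 10, 11, 16, 16]
s0→1 s0→2 e1→1 s1→2 s1→3  — peak 3.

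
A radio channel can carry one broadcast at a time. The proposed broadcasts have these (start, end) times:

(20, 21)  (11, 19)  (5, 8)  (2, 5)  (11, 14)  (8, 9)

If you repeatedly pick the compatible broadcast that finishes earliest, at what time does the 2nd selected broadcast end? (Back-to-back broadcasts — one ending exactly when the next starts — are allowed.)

Sorted by end: (2,5)  (5,8)  (8,9)  (11,14)  (11,19)  (20,21)
take (2,5); take (5,8); take (8,9); take (11,14); take (20,21).
Selected: (2,5) (5,8) (8,9) (11,14) (20,21)

8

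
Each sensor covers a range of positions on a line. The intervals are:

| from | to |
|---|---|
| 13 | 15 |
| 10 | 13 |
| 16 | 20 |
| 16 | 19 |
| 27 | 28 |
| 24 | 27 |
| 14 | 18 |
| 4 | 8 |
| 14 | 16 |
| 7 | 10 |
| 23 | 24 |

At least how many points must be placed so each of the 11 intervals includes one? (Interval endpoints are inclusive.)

5

Sort by right endpoint; whenever an interval is uncovered, place a point at its right end.
By right end: [4,8]  [7,10]  [10,13]  [13,15]  [14,16]  [14,18]  [16,19]  [16,20]  [23,24]  [24,27]  [27,28]
[4,8] uncovered → point at 8; [10,13] uncovered → point at 13; [14,16] uncovered → point at 16; [23,24] uncovered → point at 24; [27,28] uncovered → point at 28.
Points: 8, 13, 16, 24, 28 (5 total).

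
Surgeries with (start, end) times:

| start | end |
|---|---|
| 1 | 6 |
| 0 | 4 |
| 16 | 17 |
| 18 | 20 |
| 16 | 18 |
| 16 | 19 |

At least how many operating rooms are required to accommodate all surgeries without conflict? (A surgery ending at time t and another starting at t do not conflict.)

Events (time:±→running): 0:+→1 1:+→2 4:-→1 6:-→0 16:+→1 16:+→2 16:+→3 … peak 3.

3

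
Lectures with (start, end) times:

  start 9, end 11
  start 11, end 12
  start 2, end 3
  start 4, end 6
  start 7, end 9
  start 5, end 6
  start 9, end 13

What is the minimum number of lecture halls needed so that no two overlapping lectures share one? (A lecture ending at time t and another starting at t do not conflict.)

2

Events (time:±→running): 2:+→1 3:-→0 4:+→1 5:+→2 … peak 2.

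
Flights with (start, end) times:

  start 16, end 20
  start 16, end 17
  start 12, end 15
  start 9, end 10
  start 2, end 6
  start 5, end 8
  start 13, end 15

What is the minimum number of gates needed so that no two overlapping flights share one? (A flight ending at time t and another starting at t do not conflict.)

Events (time:±→running): 2:+→1 5:+→2 … peak 2.

2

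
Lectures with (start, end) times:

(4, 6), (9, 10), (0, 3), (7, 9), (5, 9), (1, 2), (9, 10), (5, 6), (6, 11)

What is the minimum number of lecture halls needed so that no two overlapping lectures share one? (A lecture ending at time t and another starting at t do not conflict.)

3

The answer is the maximum number of intervals overlapping at any instant.
starts: [0, 1, 4, 5, 5, 6, 7, 9, 9]
ends:   [2, 3, 6, 6, 9, 9, 10, 10, 11]
s0→1 s1→2 e2→1 e3→0 s4→1 s5→2 s5→3  — peak 3.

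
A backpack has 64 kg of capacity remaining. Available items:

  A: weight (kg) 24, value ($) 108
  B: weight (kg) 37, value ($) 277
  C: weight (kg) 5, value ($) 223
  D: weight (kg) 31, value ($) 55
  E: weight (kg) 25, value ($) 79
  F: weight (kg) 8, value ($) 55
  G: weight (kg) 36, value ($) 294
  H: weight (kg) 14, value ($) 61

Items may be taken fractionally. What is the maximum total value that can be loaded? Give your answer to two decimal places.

Order: C (223/5=44.60) > G (294/36=8.17) > B (277/37=7.49) > F (55/8=6.88) > A (108/24=4.50) > H (61/14=4.36) > E (79/25=3.16) > D (55/31=1.77)
Fill: take C (5 @ 223) → take G (36 @ 294) → take 23/37 of B → 172.19; 64/64 used.
Total value = 689.19

689.19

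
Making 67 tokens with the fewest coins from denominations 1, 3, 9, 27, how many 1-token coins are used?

1

Greedy: take as many of the largest coin as possible, then repeat with the remainder.
67 = 2×27 + 1×9 + 1×3 + 1×1
Count of 1: 1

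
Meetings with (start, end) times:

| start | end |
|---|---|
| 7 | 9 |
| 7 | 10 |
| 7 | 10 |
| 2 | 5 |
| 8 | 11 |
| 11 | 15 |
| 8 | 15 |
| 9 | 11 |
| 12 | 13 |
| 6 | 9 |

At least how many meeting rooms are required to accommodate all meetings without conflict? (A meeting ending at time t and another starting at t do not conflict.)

6

Events (time:±→running): 2:+→1 5:-→0 6:+→1 7:+→2 7:+→3 7:+→4 8:+→5 8:+→6 … peak 6.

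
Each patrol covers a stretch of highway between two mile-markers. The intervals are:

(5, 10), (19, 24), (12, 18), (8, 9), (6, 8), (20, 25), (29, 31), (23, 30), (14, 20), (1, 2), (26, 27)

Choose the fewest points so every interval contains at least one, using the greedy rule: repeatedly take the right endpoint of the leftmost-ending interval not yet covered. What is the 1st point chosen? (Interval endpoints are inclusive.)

By right end: [1,2]  [6,8]  [8,9]  [5,10]  [12,18]  [14,20]  [19,24]  [20,25]  [26,27]  [23,30]  [29,31]
[1,2] uncovered → point at 2; [6,8] uncovered → point at 8; [12,18] uncovered → point at 18; [19,24] uncovered → point at 24; [26,27] uncovered → point at 27; [29,31] uncovered → point at 31.
Points: 2, 8, 18, 24, 27, 31 (6 total).

2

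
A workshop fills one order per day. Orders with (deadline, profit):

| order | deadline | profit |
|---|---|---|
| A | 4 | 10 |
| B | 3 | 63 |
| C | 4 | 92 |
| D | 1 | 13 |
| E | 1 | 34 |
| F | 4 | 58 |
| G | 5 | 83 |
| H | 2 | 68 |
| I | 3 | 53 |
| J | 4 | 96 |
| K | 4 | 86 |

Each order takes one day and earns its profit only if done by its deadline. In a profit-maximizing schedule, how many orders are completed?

5

Take jobs in profit order; each goes to the latest open slot no later than its deadline.
By profit: J(d4,96), C(d4,92), K(d4,86), G(d5,83), H(d2,68), B(d3,63), F(d4,58), I(d3,53), E(d1,34), D(d1,13), A(d4,10)
J→slot 4; C→slot 3; K→slot 2; G→slot 5; H→slot 1; B skipped; F skipped; I skipped; E skipped; D skipped; A skipped.
5 of 11 scheduled.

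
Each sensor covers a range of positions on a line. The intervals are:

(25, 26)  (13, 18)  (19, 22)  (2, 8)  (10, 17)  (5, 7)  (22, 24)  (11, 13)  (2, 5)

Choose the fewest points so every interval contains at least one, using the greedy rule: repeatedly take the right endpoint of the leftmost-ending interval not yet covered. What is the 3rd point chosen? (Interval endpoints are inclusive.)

By right end: [2,5]  [5,7]  [2,8]  [11,13]  [10,17]  [13,18]  [19,22]  [22,24]  [25,26]
[2,5] uncovered → point at 5; [11,13] uncovered → point at 13; [19,22] uncovered → point at 22; [25,26] uncovered → point at 26.
Points: 5, 13, 22, 26 (4 total).

22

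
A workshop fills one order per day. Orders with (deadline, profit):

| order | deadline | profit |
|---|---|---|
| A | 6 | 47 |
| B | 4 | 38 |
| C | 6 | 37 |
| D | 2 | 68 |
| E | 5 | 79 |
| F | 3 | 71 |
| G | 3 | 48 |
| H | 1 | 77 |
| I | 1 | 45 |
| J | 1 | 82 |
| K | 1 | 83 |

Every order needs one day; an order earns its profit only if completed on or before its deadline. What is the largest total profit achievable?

386

Sort by profit descending; place each in the latest free slot ≤ its deadline.
By profit: K(d1,83), J(d1,82), E(d5,79), H(d1,77), F(d3,71), D(d2,68), G(d3,48), A(d6,47), I(d1,45), B(d4,38), C(d6,37)
K→slot 1; J skipped; E→slot 5; H skipped; F→slot 3; D→slot 2; G skipped; A→slot 6; I skipped; B→slot 4; C skipped.
Profit = 83 + 68 + 71 + 38 + 79 + 47 = 386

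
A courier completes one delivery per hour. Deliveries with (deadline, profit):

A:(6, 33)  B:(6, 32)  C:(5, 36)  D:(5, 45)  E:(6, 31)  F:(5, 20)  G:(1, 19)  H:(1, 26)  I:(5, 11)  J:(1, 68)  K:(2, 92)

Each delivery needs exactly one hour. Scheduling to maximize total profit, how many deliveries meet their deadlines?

By profit: K(d2,92), J(d1,68), D(d5,45), C(d5,36), A(d6,33), B(d6,32), E(d6,31), H(d1,26), F(d5,20), G(d1,19), I(d5,11)
K→slot 2; J→slot 1; D→slot 5; C→slot 4; A→slot 6; B→slot 3; E skipped; H skipped; F skipped; G skipped; I skipped.
6 of 11 scheduled.

6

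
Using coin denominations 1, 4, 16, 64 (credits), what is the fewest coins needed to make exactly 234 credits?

234 = 3×64 + 2×16 + 2×4 + 2×1
Total coins = 3 + 2 + 2 + 2 = 9

9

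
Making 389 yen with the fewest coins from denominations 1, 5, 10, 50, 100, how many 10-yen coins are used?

3

389 − 3×100→89 − 1×50→39 − 3×10→9 − 1×5→4 − 4×1→0
Count of 10: 3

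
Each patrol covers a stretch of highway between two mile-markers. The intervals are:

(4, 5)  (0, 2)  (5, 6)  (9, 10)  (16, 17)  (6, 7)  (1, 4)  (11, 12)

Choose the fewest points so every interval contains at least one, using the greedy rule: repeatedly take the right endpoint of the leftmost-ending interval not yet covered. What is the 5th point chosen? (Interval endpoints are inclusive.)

12

Sort by right endpoint; whenever an interval is uncovered, place a point at its right end.
By right end: [0,2]  [1,4]  [4,5]  [5,6]  [6,7]  [9,10]  [11,12]  [16,17]
[0,2] uncovered → point at 2; [4,5] uncovered → point at 5; [6,7] uncovered → point at 7; [9,10] uncovered → point at 10; [11,12] uncovered → point at 12; [16,17] uncovered → point at 17.
Points: 2, 5, 7, 10, 12, 17 (6 total).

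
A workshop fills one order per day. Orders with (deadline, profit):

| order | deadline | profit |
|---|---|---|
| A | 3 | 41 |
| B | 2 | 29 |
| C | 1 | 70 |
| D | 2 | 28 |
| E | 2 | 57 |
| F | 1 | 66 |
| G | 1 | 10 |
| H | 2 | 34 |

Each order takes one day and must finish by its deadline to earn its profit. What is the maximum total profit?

168

Take jobs in profit order; each goes to the latest open slot no later than its deadline.
By profit: C(d1,70), F(d1,66), E(d2,57), A(d3,41), H(d2,34), B(d2,29), D(d2,28), G(d1,10)
C→slot 1; F skipped; E→slot 2; A→slot 3; H skipped; B skipped; D skipped; G skipped.
Profit = 70 + 57 + 41 = 168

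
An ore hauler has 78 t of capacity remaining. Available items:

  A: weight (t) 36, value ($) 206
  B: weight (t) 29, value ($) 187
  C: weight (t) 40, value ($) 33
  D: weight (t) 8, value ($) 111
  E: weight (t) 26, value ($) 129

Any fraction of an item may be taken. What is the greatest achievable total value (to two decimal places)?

Order: D (111/8=13.88) > B (187/29=6.45) > A (206/36=5.72) > E (129/26=4.96) > C (33/40=0.82)
Fill: take D (8 @ 111) → take B (29 @ 187) → take A (36 @ 206) → take 5/26 of E → 24.81; 78/78 used.
Total value = 528.81

528.81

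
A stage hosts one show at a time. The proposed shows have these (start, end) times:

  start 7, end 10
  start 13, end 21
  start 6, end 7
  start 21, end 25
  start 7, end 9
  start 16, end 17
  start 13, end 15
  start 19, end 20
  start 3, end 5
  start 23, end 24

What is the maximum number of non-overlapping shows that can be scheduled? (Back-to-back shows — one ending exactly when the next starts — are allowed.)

By end time: (3,5), (6,7), (7,9), (7,10), (13,15), (16,17), (19,20), (13,21), (23,24), (21,25).
Pick (3,5); next start ≥ 5 → (6,7); next start ≥ 7 → (7,9); next start ≥ 9 → (13,15); next start ≥ 15 → (16,17); next start ≥ 17 → (19,20); next start ≥ 20 → (23,24).
Selected 7 shows.

7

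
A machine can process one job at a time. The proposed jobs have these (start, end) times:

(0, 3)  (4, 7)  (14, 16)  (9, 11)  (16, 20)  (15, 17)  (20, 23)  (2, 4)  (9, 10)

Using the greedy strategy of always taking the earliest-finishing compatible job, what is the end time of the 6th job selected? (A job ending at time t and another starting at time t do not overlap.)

23

Order by finish time; keep every interval that doesn't clash with the previous kept one.
Sorted by end: (0,3)  (2,4)  (4,7)  (9,10)  (9,11)  (14,16)  (15,17)  (16,20)  (20,23)
take (0,3); skip (2,4); take (4,7); take (9,10); take (14,16); skip (15,17); take (16,20); take (20,23).
Selected: (0,3) (4,7) (9,10) (14,16) (16,20) (20,23)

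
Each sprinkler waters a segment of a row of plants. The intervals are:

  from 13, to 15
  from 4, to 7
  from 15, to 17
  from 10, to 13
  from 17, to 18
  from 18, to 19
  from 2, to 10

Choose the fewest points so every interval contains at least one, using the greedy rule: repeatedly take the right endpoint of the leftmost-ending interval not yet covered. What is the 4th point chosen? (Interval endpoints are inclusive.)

Process intervals by earliest right end; each time one isn't hit yet, stab at its right endpoint.
By right end: [4,7]  [2,10]  [10,13]  [13,15]  [15,17]  [17,18]  [18,19]
[4,7] uncovered → point at 7; [10,13] uncovered → point at 13; [15,17] uncovered → point at 17; [18,19] uncovered → point at 19.
Points: 7, 13, 17, 19 (4 total).

19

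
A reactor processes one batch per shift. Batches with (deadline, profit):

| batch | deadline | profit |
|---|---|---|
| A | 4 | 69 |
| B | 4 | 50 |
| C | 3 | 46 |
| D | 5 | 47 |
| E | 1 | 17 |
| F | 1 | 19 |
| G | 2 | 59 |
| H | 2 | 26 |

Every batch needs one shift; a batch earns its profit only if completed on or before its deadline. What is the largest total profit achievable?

Sort by profit descending; place each in the latest free slot ≤ its deadline.
Profit order: A=69 G=59 B=50 D=47 C=46 H=26 F=19 E=17
Assign: A→slot 4, G→slot 2, B→slot 3, D→slot 5, C→slot 1, H skipped, F skipped, E skipped.
Slots: [1:C] [2:G] [3:B] [4:A] [5:D]
Profit = 46 + 59 + 50 + 69 + 47 = 271

271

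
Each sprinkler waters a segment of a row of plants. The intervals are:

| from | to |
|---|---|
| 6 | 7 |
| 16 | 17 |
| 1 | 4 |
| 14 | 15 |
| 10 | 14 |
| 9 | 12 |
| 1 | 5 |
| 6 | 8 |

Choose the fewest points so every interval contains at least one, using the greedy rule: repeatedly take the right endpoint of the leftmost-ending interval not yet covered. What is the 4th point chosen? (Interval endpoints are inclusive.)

15

Sorted: [1,4] [1,5] [6,7] [6,8] [9,12] [10,14] [14,15] [16,17]
{[1,4],[1,5]} hit by 4; {[6,7],[6,8]} hit by 7; {[9,12],[10,14]} hit by 12; {[14,15]} hit by 15; {[16,17]} hit by 17.
Points: 4, 7, 12, 15, 17 (5 total).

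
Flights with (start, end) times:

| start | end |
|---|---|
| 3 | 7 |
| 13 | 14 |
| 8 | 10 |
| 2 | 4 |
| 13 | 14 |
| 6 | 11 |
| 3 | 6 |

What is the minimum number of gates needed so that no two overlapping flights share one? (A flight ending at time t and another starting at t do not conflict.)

Count concurrent intervals with a sweep; the peak is the room count.
Events (time:±→running): 2:+→1 3:+→2 3:+→3 … peak 3.

3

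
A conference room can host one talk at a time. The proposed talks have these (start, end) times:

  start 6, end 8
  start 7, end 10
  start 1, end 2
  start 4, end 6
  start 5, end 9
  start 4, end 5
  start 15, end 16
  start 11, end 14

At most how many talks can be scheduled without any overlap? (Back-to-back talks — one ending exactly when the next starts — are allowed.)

5

By end time: (1,2), (4,5), (4,6), (6,8), (5,9), (7,10), (11,14), (15,16).
Pick (1,2); next start ≥ 2 → (4,5); next start ≥ 5 → (6,8); next start ≥ 8 → (11,14); next start ≥ 14 → (15,16).
Selected 5 talks.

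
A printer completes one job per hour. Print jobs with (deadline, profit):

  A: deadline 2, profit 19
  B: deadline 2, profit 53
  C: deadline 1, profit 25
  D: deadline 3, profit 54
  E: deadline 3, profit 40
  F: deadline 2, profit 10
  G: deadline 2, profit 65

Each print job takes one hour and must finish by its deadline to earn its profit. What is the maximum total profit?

172

Take jobs in profit order; each goes to the latest open slot no later than its deadline.
By profit: G(d2,65), D(d3,54), B(d2,53), E(d3,40), C(d1,25), A(d2,19), F(d2,10)
G→slot 2; D→slot 3; B→slot 1; E skipped; C skipped; A skipped; F skipped.
Profit = 53 + 65 + 54 = 172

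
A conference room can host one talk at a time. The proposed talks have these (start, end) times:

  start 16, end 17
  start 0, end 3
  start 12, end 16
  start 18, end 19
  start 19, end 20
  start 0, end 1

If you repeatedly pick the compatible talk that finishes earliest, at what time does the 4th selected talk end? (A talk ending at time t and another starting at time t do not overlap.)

19

Greedy by earliest finish: after sorting by end time, pick each interval compatible with the last pick.
Sorted by end: (0,1)  (0,3)  (12,16)  (16,17)  (18,19)  (19,20)
take (0,1); take (12,16); take (16,17); take (18,19); take (19,20).
Selected: (0,1) (12,16) (16,17) (18,19) (19,20)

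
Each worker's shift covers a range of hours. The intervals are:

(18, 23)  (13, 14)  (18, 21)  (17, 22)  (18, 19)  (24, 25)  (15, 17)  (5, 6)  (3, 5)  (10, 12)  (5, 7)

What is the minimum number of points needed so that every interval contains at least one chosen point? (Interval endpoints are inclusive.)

Process intervals by earliest right end; each time one isn't hit yet, stab at its right endpoint.
By right end: [3,5]  [5,6]  [5,7]  [10,12]  [13,14]  [15,17]  [18,19]  [18,21]  [17,22]  [18,23]  [24,25]
[3,5] uncovered → point at 5; [10,12] uncovered → point at 12; [13,14] uncovered → point at 14; [15,17] uncovered → point at 17; [18,19] uncovered → point at 19; [24,25] uncovered → point at 25.
Points: 5, 12, 14, 17, 19, 25 (6 total).

6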